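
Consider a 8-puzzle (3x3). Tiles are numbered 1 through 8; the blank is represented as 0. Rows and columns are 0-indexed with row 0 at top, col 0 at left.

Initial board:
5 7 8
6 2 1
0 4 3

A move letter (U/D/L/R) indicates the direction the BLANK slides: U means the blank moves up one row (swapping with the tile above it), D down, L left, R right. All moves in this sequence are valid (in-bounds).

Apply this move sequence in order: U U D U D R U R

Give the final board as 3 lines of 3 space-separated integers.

After move 1 (U):
5 7 8
0 2 1
6 4 3

After move 2 (U):
0 7 8
5 2 1
6 4 3

After move 3 (D):
5 7 8
0 2 1
6 4 3

After move 4 (U):
0 7 8
5 2 1
6 4 3

After move 5 (D):
5 7 8
0 2 1
6 4 3

After move 6 (R):
5 7 8
2 0 1
6 4 3

After move 7 (U):
5 0 8
2 7 1
6 4 3

After move 8 (R):
5 8 0
2 7 1
6 4 3

Answer: 5 8 0
2 7 1
6 4 3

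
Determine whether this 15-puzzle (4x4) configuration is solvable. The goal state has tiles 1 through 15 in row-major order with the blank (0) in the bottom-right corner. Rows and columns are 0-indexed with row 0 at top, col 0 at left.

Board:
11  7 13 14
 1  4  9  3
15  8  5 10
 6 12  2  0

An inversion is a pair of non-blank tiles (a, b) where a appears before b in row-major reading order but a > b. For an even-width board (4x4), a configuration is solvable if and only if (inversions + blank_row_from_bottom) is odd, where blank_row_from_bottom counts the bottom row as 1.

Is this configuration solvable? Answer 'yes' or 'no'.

Answer: yes

Derivation:
Inversions: 58
Blank is in row 3 (0-indexed from top), which is row 1 counting from the bottom (bottom = 1).
58 + 1 = 59, which is odd, so the puzzle is solvable.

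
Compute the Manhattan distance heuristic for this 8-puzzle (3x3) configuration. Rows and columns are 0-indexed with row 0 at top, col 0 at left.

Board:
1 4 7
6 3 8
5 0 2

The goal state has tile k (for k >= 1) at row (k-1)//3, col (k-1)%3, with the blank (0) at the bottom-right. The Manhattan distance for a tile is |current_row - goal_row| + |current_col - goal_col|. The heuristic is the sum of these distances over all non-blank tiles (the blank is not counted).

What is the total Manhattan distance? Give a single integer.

Tile 1: at (0,0), goal (0,0), distance |0-0|+|0-0| = 0
Tile 4: at (0,1), goal (1,0), distance |0-1|+|1-0| = 2
Tile 7: at (0,2), goal (2,0), distance |0-2|+|2-0| = 4
Tile 6: at (1,0), goal (1,2), distance |1-1|+|0-2| = 2
Tile 3: at (1,1), goal (0,2), distance |1-0|+|1-2| = 2
Tile 8: at (1,2), goal (2,1), distance |1-2|+|2-1| = 2
Tile 5: at (2,0), goal (1,1), distance |2-1|+|0-1| = 2
Tile 2: at (2,2), goal (0,1), distance |2-0|+|2-1| = 3
Sum: 0 + 2 + 4 + 2 + 2 + 2 + 2 + 3 = 17

Answer: 17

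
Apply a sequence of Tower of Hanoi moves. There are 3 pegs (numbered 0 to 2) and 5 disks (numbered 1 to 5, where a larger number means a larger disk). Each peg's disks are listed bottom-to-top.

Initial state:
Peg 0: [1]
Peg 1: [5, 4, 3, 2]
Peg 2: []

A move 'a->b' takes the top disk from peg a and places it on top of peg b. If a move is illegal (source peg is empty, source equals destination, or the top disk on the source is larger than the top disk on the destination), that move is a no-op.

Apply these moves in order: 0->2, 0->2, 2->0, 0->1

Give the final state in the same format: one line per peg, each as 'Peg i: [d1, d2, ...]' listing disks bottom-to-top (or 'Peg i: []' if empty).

Answer: Peg 0: []
Peg 1: [5, 4, 3, 2, 1]
Peg 2: []

Derivation:
After move 1 (0->2):
Peg 0: []
Peg 1: [5, 4, 3, 2]
Peg 2: [1]

After move 2 (0->2):
Peg 0: []
Peg 1: [5, 4, 3, 2]
Peg 2: [1]

After move 3 (2->0):
Peg 0: [1]
Peg 1: [5, 4, 3, 2]
Peg 2: []

After move 4 (0->1):
Peg 0: []
Peg 1: [5, 4, 3, 2, 1]
Peg 2: []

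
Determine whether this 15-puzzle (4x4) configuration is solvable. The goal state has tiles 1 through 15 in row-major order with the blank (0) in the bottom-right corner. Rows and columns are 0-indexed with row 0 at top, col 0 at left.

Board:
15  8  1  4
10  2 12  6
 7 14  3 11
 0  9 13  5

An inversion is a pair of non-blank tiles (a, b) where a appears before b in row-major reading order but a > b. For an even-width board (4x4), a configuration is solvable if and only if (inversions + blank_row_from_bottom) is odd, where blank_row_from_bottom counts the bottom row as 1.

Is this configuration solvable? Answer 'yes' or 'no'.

Answer: yes

Derivation:
Inversions: 48
Blank is in row 3 (0-indexed from top), which is row 1 counting from the bottom (bottom = 1).
48 + 1 = 49, which is odd, so the puzzle is solvable.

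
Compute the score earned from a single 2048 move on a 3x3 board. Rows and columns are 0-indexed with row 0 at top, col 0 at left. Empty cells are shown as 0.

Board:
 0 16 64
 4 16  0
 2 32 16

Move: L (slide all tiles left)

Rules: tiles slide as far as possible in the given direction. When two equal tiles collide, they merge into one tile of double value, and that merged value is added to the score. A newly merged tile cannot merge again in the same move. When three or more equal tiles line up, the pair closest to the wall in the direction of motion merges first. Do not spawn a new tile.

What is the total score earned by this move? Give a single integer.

Answer: 0

Derivation:
Slide left:
row 0: [0, 16, 64] -> [16, 64, 0]  score +0 (running 0)
row 1: [4, 16, 0] -> [4, 16, 0]  score +0 (running 0)
row 2: [2, 32, 16] -> [2, 32, 16]  score +0 (running 0)
Board after move:
16 64  0
 4 16  0
 2 32 16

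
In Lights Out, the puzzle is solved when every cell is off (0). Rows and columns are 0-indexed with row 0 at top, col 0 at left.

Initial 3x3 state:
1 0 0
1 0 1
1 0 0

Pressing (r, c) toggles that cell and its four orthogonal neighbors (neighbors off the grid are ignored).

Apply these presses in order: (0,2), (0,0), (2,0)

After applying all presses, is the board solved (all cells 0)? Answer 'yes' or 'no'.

Answer: no

Derivation:
After press 1 at (0,2):
1 1 1
1 0 0
1 0 0

After press 2 at (0,0):
0 0 1
0 0 0
1 0 0

After press 3 at (2,0):
0 0 1
1 0 0
0 1 0

Lights still on: 3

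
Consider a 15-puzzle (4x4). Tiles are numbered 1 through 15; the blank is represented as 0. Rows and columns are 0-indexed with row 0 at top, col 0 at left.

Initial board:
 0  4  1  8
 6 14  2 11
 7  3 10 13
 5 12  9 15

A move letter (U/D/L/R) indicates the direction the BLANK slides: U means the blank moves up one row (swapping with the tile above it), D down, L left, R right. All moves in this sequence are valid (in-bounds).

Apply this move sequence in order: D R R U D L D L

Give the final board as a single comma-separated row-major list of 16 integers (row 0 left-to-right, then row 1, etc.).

Answer: 6, 4, 1, 8, 14, 3, 2, 11, 0, 7, 10, 13, 5, 12, 9, 15

Derivation:
After move 1 (D):
 6  4  1  8
 0 14  2 11
 7  3 10 13
 5 12  9 15

After move 2 (R):
 6  4  1  8
14  0  2 11
 7  3 10 13
 5 12  9 15

After move 3 (R):
 6  4  1  8
14  2  0 11
 7  3 10 13
 5 12  9 15

After move 4 (U):
 6  4  0  8
14  2  1 11
 7  3 10 13
 5 12  9 15

After move 5 (D):
 6  4  1  8
14  2  0 11
 7  3 10 13
 5 12  9 15

After move 6 (L):
 6  4  1  8
14  0  2 11
 7  3 10 13
 5 12  9 15

After move 7 (D):
 6  4  1  8
14  3  2 11
 7  0 10 13
 5 12  9 15

After move 8 (L):
 6  4  1  8
14  3  2 11
 0  7 10 13
 5 12  9 15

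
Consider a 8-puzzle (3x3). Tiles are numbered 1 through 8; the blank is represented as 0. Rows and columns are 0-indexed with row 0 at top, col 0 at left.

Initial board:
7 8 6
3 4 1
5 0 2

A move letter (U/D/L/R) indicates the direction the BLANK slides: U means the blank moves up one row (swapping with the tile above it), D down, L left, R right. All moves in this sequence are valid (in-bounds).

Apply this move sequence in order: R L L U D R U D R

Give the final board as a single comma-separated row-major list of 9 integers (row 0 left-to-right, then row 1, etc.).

Answer: 7, 8, 6, 3, 4, 1, 5, 2, 0

Derivation:
After move 1 (R):
7 8 6
3 4 1
5 2 0

After move 2 (L):
7 8 6
3 4 1
5 0 2

After move 3 (L):
7 8 6
3 4 1
0 5 2

After move 4 (U):
7 8 6
0 4 1
3 5 2

After move 5 (D):
7 8 6
3 4 1
0 5 2

After move 6 (R):
7 8 6
3 4 1
5 0 2

After move 7 (U):
7 8 6
3 0 1
5 4 2

After move 8 (D):
7 8 6
3 4 1
5 0 2

After move 9 (R):
7 8 6
3 4 1
5 2 0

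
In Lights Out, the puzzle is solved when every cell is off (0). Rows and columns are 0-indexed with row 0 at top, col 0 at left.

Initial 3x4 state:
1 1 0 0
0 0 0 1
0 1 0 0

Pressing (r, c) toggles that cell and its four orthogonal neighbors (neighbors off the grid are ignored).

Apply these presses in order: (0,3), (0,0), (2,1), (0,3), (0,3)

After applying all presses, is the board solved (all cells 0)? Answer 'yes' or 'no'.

After press 1 at (0,3):
1 1 1 1
0 0 0 0
0 1 0 0

After press 2 at (0,0):
0 0 1 1
1 0 0 0
0 1 0 0

After press 3 at (2,1):
0 0 1 1
1 1 0 0
1 0 1 0

After press 4 at (0,3):
0 0 0 0
1 1 0 1
1 0 1 0

After press 5 at (0,3):
0 0 1 1
1 1 0 0
1 0 1 0

Lights still on: 6

Answer: no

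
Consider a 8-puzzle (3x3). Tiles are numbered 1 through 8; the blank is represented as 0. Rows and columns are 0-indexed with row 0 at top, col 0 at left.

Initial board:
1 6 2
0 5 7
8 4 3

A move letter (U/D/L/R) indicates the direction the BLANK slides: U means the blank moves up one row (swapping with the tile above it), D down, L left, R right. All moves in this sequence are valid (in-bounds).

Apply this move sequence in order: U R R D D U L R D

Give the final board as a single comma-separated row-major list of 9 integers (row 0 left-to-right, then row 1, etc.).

Answer: 6, 2, 7, 1, 5, 3, 8, 4, 0

Derivation:
After move 1 (U):
0 6 2
1 5 7
8 4 3

After move 2 (R):
6 0 2
1 5 7
8 4 3

After move 3 (R):
6 2 0
1 5 7
8 4 3

After move 4 (D):
6 2 7
1 5 0
8 4 3

After move 5 (D):
6 2 7
1 5 3
8 4 0

After move 6 (U):
6 2 7
1 5 0
8 4 3

After move 7 (L):
6 2 7
1 0 5
8 4 3

After move 8 (R):
6 2 7
1 5 0
8 4 3

After move 9 (D):
6 2 7
1 5 3
8 4 0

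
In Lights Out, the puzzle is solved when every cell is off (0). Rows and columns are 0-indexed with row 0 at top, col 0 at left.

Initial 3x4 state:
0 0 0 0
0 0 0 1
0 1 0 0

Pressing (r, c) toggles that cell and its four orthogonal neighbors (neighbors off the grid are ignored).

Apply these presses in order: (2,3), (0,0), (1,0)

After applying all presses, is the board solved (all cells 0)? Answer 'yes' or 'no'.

After press 1 at (2,3):
0 0 0 0
0 0 0 0
0 1 1 1

After press 2 at (0,0):
1 1 0 0
1 0 0 0
0 1 1 1

After press 3 at (1,0):
0 1 0 0
0 1 0 0
1 1 1 1

Lights still on: 6

Answer: no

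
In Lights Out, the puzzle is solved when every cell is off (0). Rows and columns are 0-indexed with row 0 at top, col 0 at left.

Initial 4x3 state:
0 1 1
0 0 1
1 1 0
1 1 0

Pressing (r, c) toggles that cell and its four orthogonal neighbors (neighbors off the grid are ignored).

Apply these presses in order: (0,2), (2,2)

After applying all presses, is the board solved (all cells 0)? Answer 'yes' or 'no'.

Answer: no

Derivation:
After press 1 at (0,2):
0 0 0
0 0 0
1 1 0
1 1 0

After press 2 at (2,2):
0 0 0
0 0 1
1 0 1
1 1 1

Lights still on: 6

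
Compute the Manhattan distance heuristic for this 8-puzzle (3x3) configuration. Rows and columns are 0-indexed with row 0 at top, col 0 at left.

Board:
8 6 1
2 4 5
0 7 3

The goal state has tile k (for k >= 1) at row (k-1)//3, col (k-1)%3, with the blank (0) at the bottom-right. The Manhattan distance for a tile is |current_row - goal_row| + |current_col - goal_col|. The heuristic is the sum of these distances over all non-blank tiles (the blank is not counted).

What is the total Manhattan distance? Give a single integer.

Answer: 14

Derivation:
Tile 8: at (0,0), goal (2,1), distance |0-2|+|0-1| = 3
Tile 6: at (0,1), goal (1,2), distance |0-1|+|1-2| = 2
Tile 1: at (0,2), goal (0,0), distance |0-0|+|2-0| = 2
Tile 2: at (1,0), goal (0,1), distance |1-0|+|0-1| = 2
Tile 4: at (1,1), goal (1,0), distance |1-1|+|1-0| = 1
Tile 5: at (1,2), goal (1,1), distance |1-1|+|2-1| = 1
Tile 7: at (2,1), goal (2,0), distance |2-2|+|1-0| = 1
Tile 3: at (2,2), goal (0,2), distance |2-0|+|2-2| = 2
Sum: 3 + 2 + 2 + 2 + 1 + 1 + 1 + 2 = 14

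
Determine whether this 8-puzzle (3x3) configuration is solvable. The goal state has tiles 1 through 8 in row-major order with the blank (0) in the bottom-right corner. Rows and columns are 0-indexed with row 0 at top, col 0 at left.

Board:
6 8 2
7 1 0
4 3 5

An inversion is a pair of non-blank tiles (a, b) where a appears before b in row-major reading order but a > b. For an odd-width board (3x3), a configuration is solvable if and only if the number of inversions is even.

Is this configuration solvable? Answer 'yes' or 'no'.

Answer: no

Derivation:
Inversions (pairs i<j in row-major order where tile[i] > tile[j] > 0): 17
17 is odd, so the puzzle is not solvable.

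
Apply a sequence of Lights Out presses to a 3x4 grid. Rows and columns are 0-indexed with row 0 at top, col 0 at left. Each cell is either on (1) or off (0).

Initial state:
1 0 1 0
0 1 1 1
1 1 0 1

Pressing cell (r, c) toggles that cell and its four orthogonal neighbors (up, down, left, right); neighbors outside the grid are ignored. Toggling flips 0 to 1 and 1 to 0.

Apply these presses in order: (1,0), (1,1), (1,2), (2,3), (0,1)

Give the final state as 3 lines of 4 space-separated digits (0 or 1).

Answer: 1 0 1 0
0 1 1 1
0 0 0 0

Derivation:
After press 1 at (1,0):
0 0 1 0
1 0 1 1
0 1 0 1

After press 2 at (1,1):
0 1 1 0
0 1 0 1
0 0 0 1

After press 3 at (1,2):
0 1 0 0
0 0 1 0
0 0 1 1

After press 4 at (2,3):
0 1 0 0
0 0 1 1
0 0 0 0

After press 5 at (0,1):
1 0 1 0
0 1 1 1
0 0 0 0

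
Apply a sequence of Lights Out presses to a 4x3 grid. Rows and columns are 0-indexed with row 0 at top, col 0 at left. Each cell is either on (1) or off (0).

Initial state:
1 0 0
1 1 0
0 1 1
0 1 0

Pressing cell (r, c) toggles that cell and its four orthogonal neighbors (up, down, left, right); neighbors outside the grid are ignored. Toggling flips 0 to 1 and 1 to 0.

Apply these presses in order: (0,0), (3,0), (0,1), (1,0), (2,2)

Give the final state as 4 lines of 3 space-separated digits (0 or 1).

Answer: 0 0 1
1 1 1
0 0 0
1 0 1

Derivation:
After press 1 at (0,0):
0 1 0
0 1 0
0 1 1
0 1 0

After press 2 at (3,0):
0 1 0
0 1 0
1 1 1
1 0 0

After press 3 at (0,1):
1 0 1
0 0 0
1 1 1
1 0 0

After press 4 at (1,0):
0 0 1
1 1 0
0 1 1
1 0 0

After press 5 at (2,2):
0 0 1
1 1 1
0 0 0
1 0 1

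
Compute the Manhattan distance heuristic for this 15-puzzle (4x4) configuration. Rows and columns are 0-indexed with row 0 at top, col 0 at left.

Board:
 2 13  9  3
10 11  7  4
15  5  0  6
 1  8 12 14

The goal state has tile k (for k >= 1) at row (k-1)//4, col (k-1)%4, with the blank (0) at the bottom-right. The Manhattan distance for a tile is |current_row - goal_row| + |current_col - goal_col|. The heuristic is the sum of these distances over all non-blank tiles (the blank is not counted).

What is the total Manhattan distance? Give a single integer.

Answer: 34

Derivation:
Tile 2: at (0,0), goal (0,1), distance |0-0|+|0-1| = 1
Tile 13: at (0,1), goal (3,0), distance |0-3|+|1-0| = 4
Tile 9: at (0,2), goal (2,0), distance |0-2|+|2-0| = 4
Tile 3: at (0,3), goal (0,2), distance |0-0|+|3-2| = 1
Tile 10: at (1,0), goal (2,1), distance |1-2|+|0-1| = 2
Tile 11: at (1,1), goal (2,2), distance |1-2|+|1-2| = 2
Tile 7: at (1,2), goal (1,2), distance |1-1|+|2-2| = 0
Tile 4: at (1,3), goal (0,3), distance |1-0|+|3-3| = 1
Tile 15: at (2,0), goal (3,2), distance |2-3|+|0-2| = 3
Tile 5: at (2,1), goal (1,0), distance |2-1|+|1-0| = 2
Tile 6: at (2,3), goal (1,1), distance |2-1|+|3-1| = 3
Tile 1: at (3,0), goal (0,0), distance |3-0|+|0-0| = 3
Tile 8: at (3,1), goal (1,3), distance |3-1|+|1-3| = 4
Tile 12: at (3,2), goal (2,3), distance |3-2|+|2-3| = 2
Tile 14: at (3,3), goal (3,1), distance |3-3|+|3-1| = 2
Sum: 1 + 4 + 4 + 1 + 2 + 2 + 0 + 1 + 3 + 2 + 3 + 3 + 4 + 2 + 2 = 34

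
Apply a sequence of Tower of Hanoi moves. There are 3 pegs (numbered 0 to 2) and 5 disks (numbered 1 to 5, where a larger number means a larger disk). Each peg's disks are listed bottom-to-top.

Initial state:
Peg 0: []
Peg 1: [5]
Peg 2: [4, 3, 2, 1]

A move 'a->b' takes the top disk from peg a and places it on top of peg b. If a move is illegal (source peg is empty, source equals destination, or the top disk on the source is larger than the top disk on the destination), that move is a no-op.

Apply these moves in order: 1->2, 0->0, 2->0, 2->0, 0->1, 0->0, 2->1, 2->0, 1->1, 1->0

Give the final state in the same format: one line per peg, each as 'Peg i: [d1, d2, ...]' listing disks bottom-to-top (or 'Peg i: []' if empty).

Answer: Peg 0: [2, 1]
Peg 1: [5]
Peg 2: [4, 3]

Derivation:
After move 1 (1->2):
Peg 0: []
Peg 1: [5]
Peg 2: [4, 3, 2, 1]

After move 2 (0->0):
Peg 0: []
Peg 1: [5]
Peg 2: [4, 3, 2, 1]

After move 3 (2->0):
Peg 0: [1]
Peg 1: [5]
Peg 2: [4, 3, 2]

After move 4 (2->0):
Peg 0: [1]
Peg 1: [5]
Peg 2: [4, 3, 2]

After move 5 (0->1):
Peg 0: []
Peg 1: [5, 1]
Peg 2: [4, 3, 2]

After move 6 (0->0):
Peg 0: []
Peg 1: [5, 1]
Peg 2: [4, 3, 2]

After move 7 (2->1):
Peg 0: []
Peg 1: [5, 1]
Peg 2: [4, 3, 2]

After move 8 (2->0):
Peg 0: [2]
Peg 1: [5, 1]
Peg 2: [4, 3]

After move 9 (1->1):
Peg 0: [2]
Peg 1: [5, 1]
Peg 2: [4, 3]

After move 10 (1->0):
Peg 0: [2, 1]
Peg 1: [5]
Peg 2: [4, 3]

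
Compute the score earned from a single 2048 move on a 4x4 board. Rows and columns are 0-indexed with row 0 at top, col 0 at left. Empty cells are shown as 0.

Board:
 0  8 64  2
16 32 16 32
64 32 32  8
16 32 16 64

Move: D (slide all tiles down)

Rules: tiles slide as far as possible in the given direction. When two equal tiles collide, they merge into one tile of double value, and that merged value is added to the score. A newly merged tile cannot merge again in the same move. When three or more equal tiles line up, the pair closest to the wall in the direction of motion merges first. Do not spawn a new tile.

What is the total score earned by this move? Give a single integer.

Slide down:
col 0: [0, 16, 64, 16] -> [0, 16, 64, 16]  score +0 (running 0)
col 1: [8, 32, 32, 32] -> [0, 8, 32, 64]  score +64 (running 64)
col 2: [64, 16, 32, 16] -> [64, 16, 32, 16]  score +0 (running 64)
col 3: [2, 32, 8, 64] -> [2, 32, 8, 64]  score +0 (running 64)
Board after move:
 0  0 64  2
16  8 16 32
64 32 32  8
16 64 16 64

Answer: 64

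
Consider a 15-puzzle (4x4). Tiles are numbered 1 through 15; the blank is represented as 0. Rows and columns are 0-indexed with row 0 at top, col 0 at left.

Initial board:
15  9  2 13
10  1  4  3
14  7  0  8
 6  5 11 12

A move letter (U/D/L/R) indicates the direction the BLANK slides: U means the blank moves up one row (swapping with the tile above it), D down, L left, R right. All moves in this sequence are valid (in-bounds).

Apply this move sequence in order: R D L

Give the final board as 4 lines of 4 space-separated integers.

Answer: 15  9  2 13
10  1  4  3
14  7  8 12
 6  5  0 11

Derivation:
After move 1 (R):
15  9  2 13
10  1  4  3
14  7  8  0
 6  5 11 12

After move 2 (D):
15  9  2 13
10  1  4  3
14  7  8 12
 6  5 11  0

After move 3 (L):
15  9  2 13
10  1  4  3
14  7  8 12
 6  5  0 11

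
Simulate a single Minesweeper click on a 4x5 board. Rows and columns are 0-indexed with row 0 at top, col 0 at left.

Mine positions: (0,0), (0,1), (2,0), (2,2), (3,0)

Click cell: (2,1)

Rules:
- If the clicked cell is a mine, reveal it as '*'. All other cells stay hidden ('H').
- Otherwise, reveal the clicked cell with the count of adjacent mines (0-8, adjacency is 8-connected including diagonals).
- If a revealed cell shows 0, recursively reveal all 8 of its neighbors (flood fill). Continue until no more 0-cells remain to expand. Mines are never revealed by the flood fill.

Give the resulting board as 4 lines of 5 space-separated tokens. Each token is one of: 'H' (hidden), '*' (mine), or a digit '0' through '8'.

H H H H H
H H H H H
H 3 H H H
H H H H H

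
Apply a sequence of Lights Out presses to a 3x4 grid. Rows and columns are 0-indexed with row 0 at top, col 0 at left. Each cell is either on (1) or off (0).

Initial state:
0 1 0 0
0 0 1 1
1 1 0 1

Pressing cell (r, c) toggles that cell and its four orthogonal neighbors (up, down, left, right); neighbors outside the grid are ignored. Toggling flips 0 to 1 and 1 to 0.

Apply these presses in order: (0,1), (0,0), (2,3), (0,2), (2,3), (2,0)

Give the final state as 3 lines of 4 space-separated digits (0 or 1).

Answer: 0 0 0 1
0 1 0 1
0 0 0 1

Derivation:
After press 1 at (0,1):
1 0 1 0
0 1 1 1
1 1 0 1

After press 2 at (0,0):
0 1 1 0
1 1 1 1
1 1 0 1

After press 3 at (2,3):
0 1 1 0
1 1 1 0
1 1 1 0

After press 4 at (0,2):
0 0 0 1
1 1 0 0
1 1 1 0

After press 5 at (2,3):
0 0 0 1
1 1 0 1
1 1 0 1

After press 6 at (2,0):
0 0 0 1
0 1 0 1
0 0 0 1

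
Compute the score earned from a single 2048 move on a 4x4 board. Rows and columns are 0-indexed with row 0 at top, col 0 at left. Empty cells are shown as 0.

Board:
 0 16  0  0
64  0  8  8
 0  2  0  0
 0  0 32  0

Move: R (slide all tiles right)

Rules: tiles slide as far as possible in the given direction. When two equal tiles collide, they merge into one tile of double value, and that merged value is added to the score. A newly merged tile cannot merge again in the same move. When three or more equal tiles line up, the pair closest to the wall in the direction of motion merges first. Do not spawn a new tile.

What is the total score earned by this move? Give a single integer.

Slide right:
row 0: [0, 16, 0, 0] -> [0, 0, 0, 16]  score +0 (running 0)
row 1: [64, 0, 8, 8] -> [0, 0, 64, 16]  score +16 (running 16)
row 2: [0, 2, 0, 0] -> [0, 0, 0, 2]  score +0 (running 16)
row 3: [0, 0, 32, 0] -> [0, 0, 0, 32]  score +0 (running 16)
Board after move:
 0  0  0 16
 0  0 64 16
 0  0  0  2
 0  0  0 32

Answer: 16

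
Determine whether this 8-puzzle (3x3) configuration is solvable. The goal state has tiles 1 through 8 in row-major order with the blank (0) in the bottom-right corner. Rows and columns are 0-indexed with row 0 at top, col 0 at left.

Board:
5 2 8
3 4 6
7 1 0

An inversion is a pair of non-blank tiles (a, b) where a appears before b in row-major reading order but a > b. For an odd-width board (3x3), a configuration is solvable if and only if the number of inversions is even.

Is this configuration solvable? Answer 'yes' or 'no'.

Answer: yes

Derivation:
Inversions (pairs i<j in row-major order where tile[i] > tile[j] > 0): 14
14 is even, so the puzzle is solvable.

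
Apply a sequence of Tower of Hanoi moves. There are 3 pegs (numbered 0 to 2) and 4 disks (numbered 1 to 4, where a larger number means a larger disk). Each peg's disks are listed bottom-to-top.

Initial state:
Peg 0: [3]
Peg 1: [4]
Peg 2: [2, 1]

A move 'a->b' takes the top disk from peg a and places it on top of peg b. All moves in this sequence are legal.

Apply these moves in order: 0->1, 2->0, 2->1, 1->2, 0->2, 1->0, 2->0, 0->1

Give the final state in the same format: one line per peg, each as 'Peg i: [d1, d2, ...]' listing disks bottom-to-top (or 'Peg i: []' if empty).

Answer: Peg 0: [3]
Peg 1: [4, 1]
Peg 2: [2]

Derivation:
After move 1 (0->1):
Peg 0: []
Peg 1: [4, 3]
Peg 2: [2, 1]

After move 2 (2->0):
Peg 0: [1]
Peg 1: [4, 3]
Peg 2: [2]

After move 3 (2->1):
Peg 0: [1]
Peg 1: [4, 3, 2]
Peg 2: []

After move 4 (1->2):
Peg 0: [1]
Peg 1: [4, 3]
Peg 2: [2]

After move 5 (0->2):
Peg 0: []
Peg 1: [4, 3]
Peg 2: [2, 1]

After move 6 (1->0):
Peg 0: [3]
Peg 1: [4]
Peg 2: [2, 1]

After move 7 (2->0):
Peg 0: [3, 1]
Peg 1: [4]
Peg 2: [2]

After move 8 (0->1):
Peg 0: [3]
Peg 1: [4, 1]
Peg 2: [2]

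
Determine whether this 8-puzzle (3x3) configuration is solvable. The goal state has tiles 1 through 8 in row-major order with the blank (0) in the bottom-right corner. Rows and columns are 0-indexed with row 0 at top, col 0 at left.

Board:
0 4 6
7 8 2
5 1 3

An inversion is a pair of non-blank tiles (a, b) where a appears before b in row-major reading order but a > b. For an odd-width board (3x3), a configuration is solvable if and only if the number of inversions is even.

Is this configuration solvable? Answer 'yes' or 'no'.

Answer: yes

Derivation:
Inversions (pairs i<j in row-major order where tile[i] > tile[j] > 0): 18
18 is even, so the puzzle is solvable.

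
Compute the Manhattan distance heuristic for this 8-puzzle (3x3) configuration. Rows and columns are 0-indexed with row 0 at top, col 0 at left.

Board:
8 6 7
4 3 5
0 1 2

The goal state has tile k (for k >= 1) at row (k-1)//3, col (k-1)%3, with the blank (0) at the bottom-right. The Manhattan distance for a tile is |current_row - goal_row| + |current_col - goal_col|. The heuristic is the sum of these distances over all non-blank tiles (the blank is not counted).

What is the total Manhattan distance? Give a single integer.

Tile 8: (0,0)->(2,1) = 3
Tile 6: (0,1)->(1,2) = 2
Tile 7: (0,2)->(2,0) = 4
Tile 4: (1,0)->(1,0) = 0
Tile 3: (1,1)->(0,2) = 2
Tile 5: (1,2)->(1,1) = 1
Tile 1: (2,1)->(0,0) = 3
Tile 2: (2,2)->(0,1) = 3
Sum: 3 + 2 + 4 + 0 + 2 + 1 + 3 + 3 = 18

Answer: 18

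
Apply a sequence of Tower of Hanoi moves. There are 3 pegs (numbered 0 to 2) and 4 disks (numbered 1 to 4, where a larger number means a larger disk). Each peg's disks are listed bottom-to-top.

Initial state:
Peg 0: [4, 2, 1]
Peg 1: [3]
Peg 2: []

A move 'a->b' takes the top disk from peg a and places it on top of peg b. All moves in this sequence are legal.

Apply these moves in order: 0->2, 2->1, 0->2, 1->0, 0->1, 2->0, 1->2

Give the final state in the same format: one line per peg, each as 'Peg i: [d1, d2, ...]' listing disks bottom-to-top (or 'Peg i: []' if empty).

After move 1 (0->2):
Peg 0: [4, 2]
Peg 1: [3]
Peg 2: [1]

After move 2 (2->1):
Peg 0: [4, 2]
Peg 1: [3, 1]
Peg 2: []

After move 3 (0->2):
Peg 0: [4]
Peg 1: [3, 1]
Peg 2: [2]

After move 4 (1->0):
Peg 0: [4, 1]
Peg 1: [3]
Peg 2: [2]

After move 5 (0->1):
Peg 0: [4]
Peg 1: [3, 1]
Peg 2: [2]

After move 6 (2->0):
Peg 0: [4, 2]
Peg 1: [3, 1]
Peg 2: []

After move 7 (1->2):
Peg 0: [4, 2]
Peg 1: [3]
Peg 2: [1]

Answer: Peg 0: [4, 2]
Peg 1: [3]
Peg 2: [1]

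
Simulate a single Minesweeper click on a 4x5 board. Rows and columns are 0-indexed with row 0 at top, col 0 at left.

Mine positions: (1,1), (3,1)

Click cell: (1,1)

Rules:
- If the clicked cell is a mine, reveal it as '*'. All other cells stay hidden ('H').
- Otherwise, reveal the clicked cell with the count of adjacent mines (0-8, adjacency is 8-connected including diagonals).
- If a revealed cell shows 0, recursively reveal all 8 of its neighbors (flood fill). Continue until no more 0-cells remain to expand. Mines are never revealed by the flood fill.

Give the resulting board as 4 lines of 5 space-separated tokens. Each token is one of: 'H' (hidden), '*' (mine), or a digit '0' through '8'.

H H H H H
H * H H H
H H H H H
H H H H H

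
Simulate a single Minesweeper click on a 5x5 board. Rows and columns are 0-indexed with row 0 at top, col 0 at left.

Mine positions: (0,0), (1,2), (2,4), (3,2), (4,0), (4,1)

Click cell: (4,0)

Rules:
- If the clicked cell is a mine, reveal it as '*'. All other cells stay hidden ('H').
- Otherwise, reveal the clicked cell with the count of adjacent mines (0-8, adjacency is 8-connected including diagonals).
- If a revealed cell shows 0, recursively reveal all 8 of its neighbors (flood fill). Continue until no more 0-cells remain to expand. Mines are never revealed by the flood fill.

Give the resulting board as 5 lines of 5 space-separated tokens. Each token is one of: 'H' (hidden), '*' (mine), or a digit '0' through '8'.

H H H H H
H H H H H
H H H H H
H H H H H
* H H H H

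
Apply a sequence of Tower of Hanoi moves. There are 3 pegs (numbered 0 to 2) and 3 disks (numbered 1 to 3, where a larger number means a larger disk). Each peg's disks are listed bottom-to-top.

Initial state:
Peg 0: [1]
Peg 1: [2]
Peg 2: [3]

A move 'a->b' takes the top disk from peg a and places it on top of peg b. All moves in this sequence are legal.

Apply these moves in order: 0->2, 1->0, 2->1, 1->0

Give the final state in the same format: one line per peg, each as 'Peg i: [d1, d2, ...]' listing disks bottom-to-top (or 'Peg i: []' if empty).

Answer: Peg 0: [2, 1]
Peg 1: []
Peg 2: [3]

Derivation:
After move 1 (0->2):
Peg 0: []
Peg 1: [2]
Peg 2: [3, 1]

After move 2 (1->0):
Peg 0: [2]
Peg 1: []
Peg 2: [3, 1]

After move 3 (2->1):
Peg 0: [2]
Peg 1: [1]
Peg 2: [3]

After move 4 (1->0):
Peg 0: [2, 1]
Peg 1: []
Peg 2: [3]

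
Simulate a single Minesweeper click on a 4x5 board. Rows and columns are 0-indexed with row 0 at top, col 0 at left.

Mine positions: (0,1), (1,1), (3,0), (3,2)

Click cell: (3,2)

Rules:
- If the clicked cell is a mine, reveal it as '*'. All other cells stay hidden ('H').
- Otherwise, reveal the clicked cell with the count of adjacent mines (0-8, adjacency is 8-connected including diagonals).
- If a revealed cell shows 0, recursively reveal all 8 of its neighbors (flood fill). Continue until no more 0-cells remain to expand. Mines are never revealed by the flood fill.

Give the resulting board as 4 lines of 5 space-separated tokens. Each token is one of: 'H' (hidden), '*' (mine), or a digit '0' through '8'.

H H H H H
H H H H H
H H H H H
H H * H H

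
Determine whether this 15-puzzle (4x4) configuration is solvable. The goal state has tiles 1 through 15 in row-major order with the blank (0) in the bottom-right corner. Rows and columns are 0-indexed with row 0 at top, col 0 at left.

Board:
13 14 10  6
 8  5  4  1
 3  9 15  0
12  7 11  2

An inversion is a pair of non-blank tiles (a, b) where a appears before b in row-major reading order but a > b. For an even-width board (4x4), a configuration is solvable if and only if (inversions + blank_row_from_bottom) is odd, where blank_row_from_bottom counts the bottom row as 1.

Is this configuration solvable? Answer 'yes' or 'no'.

Answer: yes

Derivation:
Inversions: 63
Blank is in row 2 (0-indexed from top), which is row 2 counting from the bottom (bottom = 1).
63 + 2 = 65, which is odd, so the puzzle is solvable.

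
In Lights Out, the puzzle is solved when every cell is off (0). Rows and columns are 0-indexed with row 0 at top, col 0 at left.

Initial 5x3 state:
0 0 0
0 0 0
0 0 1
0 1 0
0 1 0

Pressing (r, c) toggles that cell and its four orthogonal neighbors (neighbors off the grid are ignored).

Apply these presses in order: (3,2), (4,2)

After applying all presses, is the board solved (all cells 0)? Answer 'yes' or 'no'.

After press 1 at (3,2):
0 0 0
0 0 0
0 0 0
0 0 1
0 1 1

After press 2 at (4,2):
0 0 0
0 0 0
0 0 0
0 0 0
0 0 0

Lights still on: 0

Answer: yes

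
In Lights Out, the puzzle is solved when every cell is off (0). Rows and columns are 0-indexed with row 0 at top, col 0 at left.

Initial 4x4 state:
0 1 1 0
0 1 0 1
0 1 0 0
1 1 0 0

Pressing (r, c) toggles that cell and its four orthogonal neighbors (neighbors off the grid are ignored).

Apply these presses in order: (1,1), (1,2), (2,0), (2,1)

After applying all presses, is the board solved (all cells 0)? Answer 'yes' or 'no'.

After press 1 at (1,1):
0 0 1 0
1 0 1 1
0 0 0 0
1 1 0 0

After press 2 at (1,2):
0 0 0 0
1 1 0 0
0 0 1 0
1 1 0 0

After press 3 at (2,0):
0 0 0 0
0 1 0 0
1 1 1 0
0 1 0 0

After press 4 at (2,1):
0 0 0 0
0 0 0 0
0 0 0 0
0 0 0 0

Lights still on: 0

Answer: yes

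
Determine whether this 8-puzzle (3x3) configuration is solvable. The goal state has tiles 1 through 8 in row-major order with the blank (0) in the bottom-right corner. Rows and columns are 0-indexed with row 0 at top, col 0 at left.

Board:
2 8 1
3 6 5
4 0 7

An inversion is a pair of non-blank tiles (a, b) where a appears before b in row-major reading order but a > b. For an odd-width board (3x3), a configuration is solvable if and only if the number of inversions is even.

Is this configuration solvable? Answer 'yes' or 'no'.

Inversions (pairs i<j in row-major order where tile[i] > tile[j] > 0): 10
10 is even, so the puzzle is solvable.

Answer: yes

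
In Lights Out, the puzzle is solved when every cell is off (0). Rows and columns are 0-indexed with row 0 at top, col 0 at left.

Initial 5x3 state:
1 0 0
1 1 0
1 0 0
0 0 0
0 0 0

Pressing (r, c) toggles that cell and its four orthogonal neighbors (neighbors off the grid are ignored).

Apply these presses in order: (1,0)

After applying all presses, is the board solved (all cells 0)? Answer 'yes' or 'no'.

After press 1 at (1,0):
0 0 0
0 0 0
0 0 0
0 0 0
0 0 0

Lights still on: 0

Answer: yes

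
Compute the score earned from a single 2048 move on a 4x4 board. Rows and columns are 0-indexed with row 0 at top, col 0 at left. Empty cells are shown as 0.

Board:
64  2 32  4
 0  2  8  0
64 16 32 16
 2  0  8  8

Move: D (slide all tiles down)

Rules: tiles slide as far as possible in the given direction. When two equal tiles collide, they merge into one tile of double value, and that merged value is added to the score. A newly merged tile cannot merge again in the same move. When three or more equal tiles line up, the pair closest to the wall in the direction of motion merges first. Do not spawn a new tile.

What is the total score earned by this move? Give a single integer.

Slide down:
col 0: [64, 0, 64, 2] -> [0, 0, 128, 2]  score +128 (running 128)
col 1: [2, 2, 16, 0] -> [0, 0, 4, 16]  score +4 (running 132)
col 2: [32, 8, 32, 8] -> [32, 8, 32, 8]  score +0 (running 132)
col 3: [4, 0, 16, 8] -> [0, 4, 16, 8]  score +0 (running 132)
Board after move:
  0   0  32   0
  0   0   8   4
128   4  32  16
  2  16   8   8

Answer: 132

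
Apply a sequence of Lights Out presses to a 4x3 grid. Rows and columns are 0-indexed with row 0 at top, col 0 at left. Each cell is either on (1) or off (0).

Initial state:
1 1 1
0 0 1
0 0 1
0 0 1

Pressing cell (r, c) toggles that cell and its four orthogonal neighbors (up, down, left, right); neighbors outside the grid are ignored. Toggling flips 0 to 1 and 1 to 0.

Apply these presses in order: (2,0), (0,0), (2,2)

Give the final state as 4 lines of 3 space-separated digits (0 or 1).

After press 1 at (2,0):
1 1 1
1 0 1
1 1 1
1 0 1

After press 2 at (0,0):
0 0 1
0 0 1
1 1 1
1 0 1

After press 3 at (2,2):
0 0 1
0 0 0
1 0 0
1 0 0

Answer: 0 0 1
0 0 0
1 0 0
1 0 0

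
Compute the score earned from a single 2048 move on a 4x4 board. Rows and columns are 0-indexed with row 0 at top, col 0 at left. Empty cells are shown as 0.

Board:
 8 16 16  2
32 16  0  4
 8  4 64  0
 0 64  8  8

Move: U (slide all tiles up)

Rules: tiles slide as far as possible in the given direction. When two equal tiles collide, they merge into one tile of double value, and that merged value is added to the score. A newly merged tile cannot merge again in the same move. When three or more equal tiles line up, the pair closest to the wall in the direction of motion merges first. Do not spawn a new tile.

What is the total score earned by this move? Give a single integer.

Answer: 32

Derivation:
Slide up:
col 0: [8, 32, 8, 0] -> [8, 32, 8, 0]  score +0 (running 0)
col 1: [16, 16, 4, 64] -> [32, 4, 64, 0]  score +32 (running 32)
col 2: [16, 0, 64, 8] -> [16, 64, 8, 0]  score +0 (running 32)
col 3: [2, 4, 0, 8] -> [2, 4, 8, 0]  score +0 (running 32)
Board after move:
 8 32 16  2
32  4 64  4
 8 64  8  8
 0  0  0  0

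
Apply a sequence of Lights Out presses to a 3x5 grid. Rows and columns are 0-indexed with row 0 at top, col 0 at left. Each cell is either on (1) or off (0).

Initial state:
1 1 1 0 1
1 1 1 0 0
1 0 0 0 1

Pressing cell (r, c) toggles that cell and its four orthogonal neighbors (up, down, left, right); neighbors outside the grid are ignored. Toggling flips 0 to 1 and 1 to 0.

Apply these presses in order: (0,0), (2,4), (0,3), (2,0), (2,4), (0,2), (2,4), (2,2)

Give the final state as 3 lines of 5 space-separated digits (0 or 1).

After press 1 at (0,0):
0 0 1 0 1
0 1 1 0 0
1 0 0 0 1

After press 2 at (2,4):
0 0 1 0 1
0 1 1 0 1
1 0 0 1 0

After press 3 at (0,3):
0 0 0 1 0
0 1 1 1 1
1 0 0 1 0

After press 4 at (2,0):
0 0 0 1 0
1 1 1 1 1
0 1 0 1 0

After press 5 at (2,4):
0 0 0 1 0
1 1 1 1 0
0 1 0 0 1

After press 6 at (0,2):
0 1 1 0 0
1 1 0 1 0
0 1 0 0 1

After press 7 at (2,4):
0 1 1 0 0
1 1 0 1 1
0 1 0 1 0

After press 8 at (2,2):
0 1 1 0 0
1 1 1 1 1
0 0 1 0 0

Answer: 0 1 1 0 0
1 1 1 1 1
0 0 1 0 0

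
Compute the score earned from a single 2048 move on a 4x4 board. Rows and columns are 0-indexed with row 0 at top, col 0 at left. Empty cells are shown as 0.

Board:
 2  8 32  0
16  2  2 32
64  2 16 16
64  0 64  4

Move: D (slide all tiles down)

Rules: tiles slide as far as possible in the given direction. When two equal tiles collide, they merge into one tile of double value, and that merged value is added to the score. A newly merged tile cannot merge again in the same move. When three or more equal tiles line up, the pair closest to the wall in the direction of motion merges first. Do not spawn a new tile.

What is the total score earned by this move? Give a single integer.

Slide down:
col 0: [2, 16, 64, 64] -> [0, 2, 16, 128]  score +128 (running 128)
col 1: [8, 2, 2, 0] -> [0, 0, 8, 4]  score +4 (running 132)
col 2: [32, 2, 16, 64] -> [32, 2, 16, 64]  score +0 (running 132)
col 3: [0, 32, 16, 4] -> [0, 32, 16, 4]  score +0 (running 132)
Board after move:
  0   0  32   0
  2   0   2  32
 16   8  16  16
128   4  64   4

Answer: 132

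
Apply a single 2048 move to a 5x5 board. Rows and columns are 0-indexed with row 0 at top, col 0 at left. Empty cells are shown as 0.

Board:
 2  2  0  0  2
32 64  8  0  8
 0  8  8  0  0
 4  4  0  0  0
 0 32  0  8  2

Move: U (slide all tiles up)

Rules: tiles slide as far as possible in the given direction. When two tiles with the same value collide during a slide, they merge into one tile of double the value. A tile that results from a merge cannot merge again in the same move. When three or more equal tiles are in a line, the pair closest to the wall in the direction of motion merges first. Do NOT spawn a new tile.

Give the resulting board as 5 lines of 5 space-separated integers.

Slide up:
col 0: [2, 32, 0, 4, 0] -> [2, 32, 4, 0, 0]
col 1: [2, 64, 8, 4, 32] -> [2, 64, 8, 4, 32]
col 2: [0, 8, 8, 0, 0] -> [16, 0, 0, 0, 0]
col 3: [0, 0, 0, 0, 8] -> [8, 0, 0, 0, 0]
col 4: [2, 8, 0, 0, 2] -> [2, 8, 2, 0, 0]

Answer:  2  2 16  8  2
32 64  0  0  8
 4  8  0  0  2
 0  4  0  0  0
 0 32  0  0  0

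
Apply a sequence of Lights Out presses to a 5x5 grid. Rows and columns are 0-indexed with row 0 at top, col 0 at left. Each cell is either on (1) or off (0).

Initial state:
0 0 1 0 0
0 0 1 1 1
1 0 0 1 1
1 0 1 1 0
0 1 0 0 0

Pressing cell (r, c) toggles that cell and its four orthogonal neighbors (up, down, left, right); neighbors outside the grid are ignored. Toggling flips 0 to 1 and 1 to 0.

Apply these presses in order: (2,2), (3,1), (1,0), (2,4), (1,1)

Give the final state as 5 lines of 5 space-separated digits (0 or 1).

Answer: 1 1 1 0 0
0 0 1 1 0
0 1 1 1 0
0 1 1 1 1
0 0 0 0 0

Derivation:
After press 1 at (2,2):
0 0 1 0 0
0 0 0 1 1
1 1 1 0 1
1 0 0 1 0
0 1 0 0 0

After press 2 at (3,1):
0 0 1 0 0
0 0 0 1 1
1 0 1 0 1
0 1 1 1 0
0 0 0 0 0

After press 3 at (1,0):
1 0 1 0 0
1 1 0 1 1
0 0 1 0 1
0 1 1 1 0
0 0 0 0 0

After press 4 at (2,4):
1 0 1 0 0
1 1 0 1 0
0 0 1 1 0
0 1 1 1 1
0 0 0 0 0

After press 5 at (1,1):
1 1 1 0 0
0 0 1 1 0
0 1 1 1 0
0 1 1 1 1
0 0 0 0 0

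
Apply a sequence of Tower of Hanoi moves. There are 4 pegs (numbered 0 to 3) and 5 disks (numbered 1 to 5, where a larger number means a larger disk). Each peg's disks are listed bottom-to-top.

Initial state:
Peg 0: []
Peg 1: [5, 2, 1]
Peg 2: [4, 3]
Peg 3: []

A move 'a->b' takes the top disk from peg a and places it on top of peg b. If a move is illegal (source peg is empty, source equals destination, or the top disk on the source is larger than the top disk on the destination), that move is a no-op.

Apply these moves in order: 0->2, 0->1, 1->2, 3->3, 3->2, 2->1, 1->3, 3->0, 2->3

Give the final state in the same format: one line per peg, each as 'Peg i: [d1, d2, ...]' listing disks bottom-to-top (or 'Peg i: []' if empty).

After move 1 (0->2):
Peg 0: []
Peg 1: [5, 2, 1]
Peg 2: [4, 3]
Peg 3: []

After move 2 (0->1):
Peg 0: []
Peg 1: [5, 2, 1]
Peg 2: [4, 3]
Peg 3: []

After move 3 (1->2):
Peg 0: []
Peg 1: [5, 2]
Peg 2: [4, 3, 1]
Peg 3: []

After move 4 (3->3):
Peg 0: []
Peg 1: [5, 2]
Peg 2: [4, 3, 1]
Peg 3: []

After move 5 (3->2):
Peg 0: []
Peg 1: [5, 2]
Peg 2: [4, 3, 1]
Peg 3: []

After move 6 (2->1):
Peg 0: []
Peg 1: [5, 2, 1]
Peg 2: [4, 3]
Peg 3: []

After move 7 (1->3):
Peg 0: []
Peg 1: [5, 2]
Peg 2: [4, 3]
Peg 3: [1]

After move 8 (3->0):
Peg 0: [1]
Peg 1: [5, 2]
Peg 2: [4, 3]
Peg 3: []

After move 9 (2->3):
Peg 0: [1]
Peg 1: [5, 2]
Peg 2: [4]
Peg 3: [3]

Answer: Peg 0: [1]
Peg 1: [5, 2]
Peg 2: [4]
Peg 3: [3]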